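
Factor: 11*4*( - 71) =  - 2^2* 11^1 *71^1=   - 3124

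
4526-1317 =3209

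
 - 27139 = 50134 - 77273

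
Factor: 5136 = 2^4*3^1*107^1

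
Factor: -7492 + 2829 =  - 4663=- 4663^1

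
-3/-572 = 3/572 =0.01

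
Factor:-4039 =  - 7^1*577^1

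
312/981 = 104/327 = 0.32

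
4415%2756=1659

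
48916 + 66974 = 115890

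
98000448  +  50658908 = 148659356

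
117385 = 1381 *85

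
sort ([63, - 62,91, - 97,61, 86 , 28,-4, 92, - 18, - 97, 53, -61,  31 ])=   [ - 97, - 97, - 62, - 61, - 18, - 4, 28,31, 53, 61, 63,86, 91 , 92]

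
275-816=  -  541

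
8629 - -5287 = 13916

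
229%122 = 107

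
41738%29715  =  12023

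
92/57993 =92/57993 = 0.00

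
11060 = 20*553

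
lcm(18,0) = 0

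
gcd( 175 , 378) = 7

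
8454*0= 0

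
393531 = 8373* 47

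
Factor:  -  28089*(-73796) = 2^2*3^2*19^1*  971^1*3121^1=2072855844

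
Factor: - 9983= - 67^1*149^1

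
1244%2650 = 1244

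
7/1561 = 1/223 = 0.00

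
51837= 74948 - 23111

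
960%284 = 108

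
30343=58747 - 28404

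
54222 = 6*9037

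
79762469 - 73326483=6435986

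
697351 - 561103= 136248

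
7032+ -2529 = 4503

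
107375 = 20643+86732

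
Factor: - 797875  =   - 5^3*13^1*491^1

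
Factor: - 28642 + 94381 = 3^1*17^1*1289^1 = 65739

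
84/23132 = 21/5783 = 0.00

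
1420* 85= 120700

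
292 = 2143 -1851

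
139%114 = 25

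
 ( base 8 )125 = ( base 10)85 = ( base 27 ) 34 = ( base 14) 61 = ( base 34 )2h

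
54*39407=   2127978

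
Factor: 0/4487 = 0^1=0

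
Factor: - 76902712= - 2^3*191^1*50329^1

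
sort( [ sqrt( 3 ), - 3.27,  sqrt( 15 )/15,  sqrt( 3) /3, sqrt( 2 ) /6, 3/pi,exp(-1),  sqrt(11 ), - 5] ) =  [- 5, - 3.27,  sqrt( 2)/6, sqrt(15)/15,exp(-1),sqrt (3 ) /3,  3/pi, sqrt ( 3 ), sqrt( 11 )]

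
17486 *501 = 8760486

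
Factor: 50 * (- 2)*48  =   - 2^6 *3^1*5^2=- 4800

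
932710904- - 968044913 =1900755817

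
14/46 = 7/23 = 0.30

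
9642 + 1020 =10662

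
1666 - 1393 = 273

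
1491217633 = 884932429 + 606285204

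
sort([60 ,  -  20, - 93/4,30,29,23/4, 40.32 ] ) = [-93/4, - 20,23/4, 29, 30, 40.32, 60 ] 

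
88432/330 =267+161/165 = 267.98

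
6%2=0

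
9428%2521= 1865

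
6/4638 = 1/773 = 0.00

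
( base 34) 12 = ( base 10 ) 36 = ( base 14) 28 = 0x24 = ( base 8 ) 44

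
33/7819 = 33/7819=0.00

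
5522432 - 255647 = 5266785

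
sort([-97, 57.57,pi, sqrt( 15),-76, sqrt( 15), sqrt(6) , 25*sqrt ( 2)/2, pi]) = [ -97, - 76,sqrt ( 6 ), pi,  pi,sqrt(15), sqrt( 15), 25 * sqrt( 2)/2,57.57]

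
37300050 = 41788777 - 4488727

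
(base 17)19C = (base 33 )dp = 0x1C6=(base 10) 454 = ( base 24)im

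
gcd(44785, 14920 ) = 5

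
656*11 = 7216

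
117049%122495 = 117049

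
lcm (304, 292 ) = 22192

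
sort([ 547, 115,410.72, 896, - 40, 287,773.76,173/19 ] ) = [-40, 173/19 , 115, 287, 410.72, 547, 773.76,896 ]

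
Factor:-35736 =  - 2^3*3^1*1489^1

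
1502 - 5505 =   -  4003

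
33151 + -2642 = 30509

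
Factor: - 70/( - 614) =5^1*7^1*307^(-1) = 35/307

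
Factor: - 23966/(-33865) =2^1 * 5^(  -  1)*13^(-1)*23^1= 46/65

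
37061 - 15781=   21280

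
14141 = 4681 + 9460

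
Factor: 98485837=98485837^1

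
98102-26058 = 72044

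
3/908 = 3/908 = 0.00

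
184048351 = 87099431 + 96948920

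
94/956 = 47/478 = 0.10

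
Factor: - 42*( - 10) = 2^2*3^1*5^1*7^1 = 420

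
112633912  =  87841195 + 24792717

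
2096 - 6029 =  - 3933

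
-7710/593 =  - 14 + 592/593 = -13.00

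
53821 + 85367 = 139188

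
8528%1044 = 176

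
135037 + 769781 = 904818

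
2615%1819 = 796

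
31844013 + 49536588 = 81380601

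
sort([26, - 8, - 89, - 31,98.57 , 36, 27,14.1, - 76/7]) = [ - 89,  -  31, - 76/7,-8, 14.1,26,27,36,98.57] 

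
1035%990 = 45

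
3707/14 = 3707/14 = 264.79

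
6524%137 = 85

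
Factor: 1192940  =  2^2*5^1*7^1 * 8521^1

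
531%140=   111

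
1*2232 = 2232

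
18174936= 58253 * 312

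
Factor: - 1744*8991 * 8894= - 139460623776  =  - 2^5*3^5 * 37^1 * 109^1 * 4447^1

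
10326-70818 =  - 60492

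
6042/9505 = 6042/9505 = 0.64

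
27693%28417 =27693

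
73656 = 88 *837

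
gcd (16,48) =16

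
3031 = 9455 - 6424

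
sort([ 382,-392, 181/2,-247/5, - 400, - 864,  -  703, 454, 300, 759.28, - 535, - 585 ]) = [ - 864,-703, - 585, - 535, - 400,-392,  -  247/5,181/2 , 300 , 382, 454, 759.28]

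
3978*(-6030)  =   - 23987340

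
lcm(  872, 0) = 0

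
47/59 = 47/59 =0.80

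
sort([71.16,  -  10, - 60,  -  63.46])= [- 63.46, - 60, - 10, 71.16]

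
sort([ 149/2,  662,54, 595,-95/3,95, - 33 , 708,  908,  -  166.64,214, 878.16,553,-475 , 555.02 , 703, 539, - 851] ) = [ - 851, - 475,-166.64, - 33, - 95/3, 54, 149/2,95,214,539, 553,555.02 , 595, 662, 703,708,878.16 , 908] 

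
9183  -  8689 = 494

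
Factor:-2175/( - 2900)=3/4=2^(- 2 )*3^1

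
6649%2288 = 2073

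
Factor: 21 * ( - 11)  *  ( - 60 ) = 13860 = 2^2*3^2*5^1 * 7^1 * 11^1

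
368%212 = 156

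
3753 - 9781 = -6028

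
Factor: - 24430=-2^1 * 5^1 * 7^1* 349^1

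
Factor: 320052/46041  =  2^2*103^ ( - 1)*179^1  =  716/103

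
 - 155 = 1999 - 2154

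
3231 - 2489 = 742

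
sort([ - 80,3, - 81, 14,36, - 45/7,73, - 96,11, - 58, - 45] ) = [ - 96,-81,-80, - 58, - 45,-45/7,3,11, 14,36,73 ] 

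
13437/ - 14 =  -13437/14 = -959.79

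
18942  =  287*66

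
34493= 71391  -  36898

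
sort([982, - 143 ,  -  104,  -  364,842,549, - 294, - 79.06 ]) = [ - 364, - 294, - 143,  -  104, -79.06, 549, 842, 982] 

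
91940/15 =6129+ 1/3  =  6129.33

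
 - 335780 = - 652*515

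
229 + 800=1029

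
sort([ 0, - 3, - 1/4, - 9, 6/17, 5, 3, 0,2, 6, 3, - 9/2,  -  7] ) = [ - 9, - 7, - 9/2, - 3,-1/4,0, 0, 6/17, 2,3,3,5, 6]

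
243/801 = 27/89 = 0.30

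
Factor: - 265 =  - 5^1 * 53^1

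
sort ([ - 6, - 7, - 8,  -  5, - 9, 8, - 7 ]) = [ -9, - 8  , - 7, - 7,-6, - 5,8 ]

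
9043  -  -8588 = 17631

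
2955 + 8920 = 11875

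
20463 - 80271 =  - 59808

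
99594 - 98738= 856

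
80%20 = 0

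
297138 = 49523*6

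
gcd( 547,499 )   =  1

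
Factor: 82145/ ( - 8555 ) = - 7^1*29^(  -  1 )*59^(- 1)*2347^1 = -16429/1711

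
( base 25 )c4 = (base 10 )304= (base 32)9g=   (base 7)613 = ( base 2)100110000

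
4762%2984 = 1778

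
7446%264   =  54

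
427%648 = 427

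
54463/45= 1210 + 13/45 = 1210.29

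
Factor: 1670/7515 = 2/9  =  2^1*3^( - 2 ) 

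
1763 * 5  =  8815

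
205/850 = 41/170=0.24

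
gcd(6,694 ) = 2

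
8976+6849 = 15825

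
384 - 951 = - 567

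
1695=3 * 565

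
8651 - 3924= 4727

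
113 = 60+53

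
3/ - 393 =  - 1 + 130/131  =  -  0.01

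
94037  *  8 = 752296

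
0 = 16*0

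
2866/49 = 58+ 24/49= 58.49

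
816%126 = 60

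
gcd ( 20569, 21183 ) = 307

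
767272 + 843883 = 1611155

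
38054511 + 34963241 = 73017752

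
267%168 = 99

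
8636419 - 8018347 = 618072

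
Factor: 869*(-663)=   -  3^1*11^1*13^1 * 17^1*79^1  =  -576147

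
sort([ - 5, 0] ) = [-5, 0]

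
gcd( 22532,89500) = 4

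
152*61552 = 9355904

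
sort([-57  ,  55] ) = [ - 57,55]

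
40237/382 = 105 + 127/382  =  105.33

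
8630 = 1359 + 7271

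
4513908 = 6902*654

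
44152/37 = 1193 + 11/37 = 1193.30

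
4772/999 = 4 + 776/999=4.78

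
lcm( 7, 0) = 0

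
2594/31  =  2594/31 = 83.68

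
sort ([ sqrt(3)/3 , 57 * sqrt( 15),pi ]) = [ sqrt( 3 )/3, pi,  57*sqrt( 15)]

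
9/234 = 1/26 = 0.04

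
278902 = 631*442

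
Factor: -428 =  - 2^2*107^1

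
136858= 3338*41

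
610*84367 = 51463870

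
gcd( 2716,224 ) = 28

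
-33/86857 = - 33/86857 =-0.00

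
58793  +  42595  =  101388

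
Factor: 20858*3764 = 2^3* 941^1 * 10429^1  =  78509512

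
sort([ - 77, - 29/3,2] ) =[-77, - 29/3, 2]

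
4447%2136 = 175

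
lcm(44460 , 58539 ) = 3512340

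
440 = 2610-2170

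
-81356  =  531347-612703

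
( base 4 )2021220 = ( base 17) 1D82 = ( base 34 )7L2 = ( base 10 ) 8808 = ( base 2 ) 10001001101000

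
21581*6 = 129486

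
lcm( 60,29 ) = 1740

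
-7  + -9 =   -  16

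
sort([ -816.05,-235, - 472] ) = [ - 816.05,  -  472, - 235 ] 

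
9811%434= 263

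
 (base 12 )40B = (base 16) 24B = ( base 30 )JH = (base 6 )2415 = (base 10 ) 587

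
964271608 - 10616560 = 953655048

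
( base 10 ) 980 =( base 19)2DB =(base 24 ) 1GK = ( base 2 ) 1111010100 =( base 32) UK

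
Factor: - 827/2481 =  -3^( - 1 )= -1/3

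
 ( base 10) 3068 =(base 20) 7D8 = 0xBFC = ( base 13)1520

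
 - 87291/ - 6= 14548+1/2= 14548.50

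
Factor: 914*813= 2^1 * 3^1 * 271^1*457^1 = 743082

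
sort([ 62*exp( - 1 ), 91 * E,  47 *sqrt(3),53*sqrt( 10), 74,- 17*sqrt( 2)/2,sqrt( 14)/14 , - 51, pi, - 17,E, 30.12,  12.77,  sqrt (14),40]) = [ - 51, -17, - 17*sqrt( 2)/2,sqrt( 14 ) /14,E, pi, sqrt( 14), 12.77, 62*exp(-1),  30.12,40,74,  47*sqrt(3),53*sqrt(10),91*E ] 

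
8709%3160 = 2389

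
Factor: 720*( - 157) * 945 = -2^4*3^5 * 5^2*7^1 * 157^1=-  106822800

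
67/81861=67/81861 = 0.00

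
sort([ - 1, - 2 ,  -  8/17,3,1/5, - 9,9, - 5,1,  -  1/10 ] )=[ - 9,-5,-2, -1, - 8/17,  -  1/10,1/5 , 1,3, 9 ] 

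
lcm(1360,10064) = 50320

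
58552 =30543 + 28009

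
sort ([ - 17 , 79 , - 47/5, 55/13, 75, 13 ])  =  [ - 17, - 47/5, 55/13,13, 75, 79]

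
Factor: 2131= 2131^1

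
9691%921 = 481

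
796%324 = 148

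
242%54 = 26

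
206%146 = 60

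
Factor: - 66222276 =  - 2^2*3^1*17^1*324619^1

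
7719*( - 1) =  - 7719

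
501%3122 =501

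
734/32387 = 734/32387 =0.02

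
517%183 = 151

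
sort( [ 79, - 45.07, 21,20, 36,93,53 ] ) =[  -  45.07,  20,21,  36, 53,79,93] 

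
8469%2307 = 1548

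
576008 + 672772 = 1248780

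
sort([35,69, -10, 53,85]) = [ -10,35, 53,69,85 ] 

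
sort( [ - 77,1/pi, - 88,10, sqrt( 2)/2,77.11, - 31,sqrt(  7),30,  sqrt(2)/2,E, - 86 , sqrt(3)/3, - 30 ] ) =[ - 88, - 86, - 77 , - 31, - 30,1/pi , sqrt( 3) /3, sqrt(2) /2,  sqrt( 2)/2, sqrt( 7), E , 10, 30,77.11]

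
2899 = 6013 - 3114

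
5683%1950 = 1783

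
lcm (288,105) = 10080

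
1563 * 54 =84402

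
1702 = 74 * 23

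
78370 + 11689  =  90059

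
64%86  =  64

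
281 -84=197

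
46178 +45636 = 91814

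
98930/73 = 1355+15/73 =1355.21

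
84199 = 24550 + 59649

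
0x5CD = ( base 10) 1485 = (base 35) 17f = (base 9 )2030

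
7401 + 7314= 14715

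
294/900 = 49/150 = 0.33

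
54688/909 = 54688/909 = 60.16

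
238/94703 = 34/13529 = 0.00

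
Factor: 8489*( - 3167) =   -  26884663  =  - 13^1 * 653^1*3167^1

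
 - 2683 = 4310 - 6993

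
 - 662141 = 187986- 850127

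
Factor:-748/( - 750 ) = 2^1*3^( - 1)*5^( - 3 ) * 11^1*17^1= 374/375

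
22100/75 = 884/3 = 294.67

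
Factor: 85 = 5^1*17^1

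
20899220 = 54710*382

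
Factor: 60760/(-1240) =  - 7^2 = - 49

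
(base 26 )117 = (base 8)1305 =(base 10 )709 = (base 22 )1a5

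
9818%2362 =370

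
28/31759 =4/4537= 0.00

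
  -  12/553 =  - 1 + 541/553 = - 0.02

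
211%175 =36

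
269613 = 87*3099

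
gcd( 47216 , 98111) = 13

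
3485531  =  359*9709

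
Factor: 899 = 29^1*31^1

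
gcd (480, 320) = 160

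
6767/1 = 6767 = 6767.00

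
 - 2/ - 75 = 2/75 = 0.03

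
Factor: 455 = 5^1 * 7^1*13^1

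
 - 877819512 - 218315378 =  - 1096134890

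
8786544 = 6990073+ 1796471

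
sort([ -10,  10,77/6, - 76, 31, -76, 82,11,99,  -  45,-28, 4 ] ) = [ - 76, - 76, - 45,-28, - 10,4,10, 11, 77/6,  31, 82, 99]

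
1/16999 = 1/16999 = 0.00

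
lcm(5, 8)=40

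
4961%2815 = 2146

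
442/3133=34/241 = 0.14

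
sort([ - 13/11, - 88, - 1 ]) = [ - 88,  -  13/11, - 1]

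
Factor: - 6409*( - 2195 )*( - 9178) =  - 129113855390 =- 2^1*5^1*13^2 *17^1*29^1*353^1 * 439^1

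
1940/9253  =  1940/9253= 0.21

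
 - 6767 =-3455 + -3312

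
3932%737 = 247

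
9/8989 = 9/8989 = 0.00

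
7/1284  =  7/1284 = 0.01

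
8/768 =1/96 =0.01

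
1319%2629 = 1319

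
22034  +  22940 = 44974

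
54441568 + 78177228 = 132618796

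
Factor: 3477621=3^1 * 7^1*165601^1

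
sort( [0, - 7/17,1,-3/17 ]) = [ - 7/17, - 3/17,0, 1] 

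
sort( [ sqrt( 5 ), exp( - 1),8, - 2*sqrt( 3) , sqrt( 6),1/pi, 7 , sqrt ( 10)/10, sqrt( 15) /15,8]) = [ - 2*sqrt( 3 ),sqrt(15)/15, sqrt(10) /10, 1/pi , exp (-1), sqrt(5) , sqrt( 6), 7 , 8, 8]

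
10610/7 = 1515+5/7 =1515.71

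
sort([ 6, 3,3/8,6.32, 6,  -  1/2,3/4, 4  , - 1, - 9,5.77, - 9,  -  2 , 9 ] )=[-9,-9, - 2,- 1, - 1/2,3/8,  3/4, 3,  4,5.77,6,6,  6.32, 9 ] 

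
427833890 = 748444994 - 320611104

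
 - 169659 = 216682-386341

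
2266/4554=103/207 = 0.50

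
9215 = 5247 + 3968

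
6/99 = 2/33= 0.06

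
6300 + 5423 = 11723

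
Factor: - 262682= - 2^1*7^1*29^1*647^1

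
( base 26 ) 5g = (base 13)b3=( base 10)146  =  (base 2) 10010010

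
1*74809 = 74809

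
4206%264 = 246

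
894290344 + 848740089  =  1743030433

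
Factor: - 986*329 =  - 2^1*7^1*17^1*29^1*47^1 = - 324394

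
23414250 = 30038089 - 6623839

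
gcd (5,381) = 1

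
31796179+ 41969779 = 73765958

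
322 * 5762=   1855364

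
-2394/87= -798/29 = - 27.52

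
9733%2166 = 1069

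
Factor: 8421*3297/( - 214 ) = - 27764037/214 = -2^( - 1) * 3^2*7^2*107^( - 1) * 157^1*401^1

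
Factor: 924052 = 2^2*17^1*107^1 *127^1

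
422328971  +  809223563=1231552534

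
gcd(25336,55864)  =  8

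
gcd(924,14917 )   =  7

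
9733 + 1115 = 10848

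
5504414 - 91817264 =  - 86312850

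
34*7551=256734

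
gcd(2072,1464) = 8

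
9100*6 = 54600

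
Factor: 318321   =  3^2*113^1*313^1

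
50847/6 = 8474 + 1/2= 8474.50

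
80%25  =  5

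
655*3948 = 2585940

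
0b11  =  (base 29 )3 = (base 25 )3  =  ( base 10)3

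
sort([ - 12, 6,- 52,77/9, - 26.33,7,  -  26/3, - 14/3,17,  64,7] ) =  [ -52,-26.33, - 12, - 26/3, - 14/3,6,7, 7, 77/9, 17,64] 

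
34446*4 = 137784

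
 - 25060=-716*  35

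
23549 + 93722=117271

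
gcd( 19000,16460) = 20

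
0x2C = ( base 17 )2a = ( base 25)1J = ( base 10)44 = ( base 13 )35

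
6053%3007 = 39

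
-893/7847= -1 + 366/413 = - 0.11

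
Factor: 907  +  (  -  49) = 2^1*3^1 * 11^1 * 13^1 = 858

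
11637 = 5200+6437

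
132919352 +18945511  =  151864863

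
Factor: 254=2^1*127^1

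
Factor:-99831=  - 3^1 * 107^1*311^1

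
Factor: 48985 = 5^1*97^1*101^1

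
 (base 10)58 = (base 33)1P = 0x3a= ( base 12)4A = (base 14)42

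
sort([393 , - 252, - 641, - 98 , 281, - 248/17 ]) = [ - 641 , - 252 , - 98, - 248/17 , 281 , 393 ]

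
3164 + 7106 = 10270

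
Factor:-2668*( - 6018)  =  2^3*3^1* 17^1*23^1*29^1*59^1= 16056024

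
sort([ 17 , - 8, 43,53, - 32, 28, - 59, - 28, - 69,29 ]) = [ - 69,-59, - 32, - 28 , -8, 17, 28,29, 43, 53 ]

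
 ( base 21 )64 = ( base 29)4E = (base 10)130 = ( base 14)94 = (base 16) 82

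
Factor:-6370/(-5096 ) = 5/4 = 2^( - 2) *5^1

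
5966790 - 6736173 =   -  769383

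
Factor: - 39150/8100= - 2^( - 1 )* 3^( - 1)*29^1 = - 29/6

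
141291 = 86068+55223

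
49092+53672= 102764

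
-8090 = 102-8192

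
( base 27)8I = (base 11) 1A3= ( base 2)11101010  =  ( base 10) 234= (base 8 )352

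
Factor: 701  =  701^1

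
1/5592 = 1/5592 = 0.00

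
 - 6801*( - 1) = 6801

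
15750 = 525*30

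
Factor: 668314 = 2^1*334157^1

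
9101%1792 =141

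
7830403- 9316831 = -1486428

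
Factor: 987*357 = 3^2*7^2*17^1*47^1  =  352359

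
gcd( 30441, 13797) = 219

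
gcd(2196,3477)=183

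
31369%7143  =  2797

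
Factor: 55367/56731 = 13^1*4259^1*56731^(-1 ) 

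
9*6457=58113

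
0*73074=0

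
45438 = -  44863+90301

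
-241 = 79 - 320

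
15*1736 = 26040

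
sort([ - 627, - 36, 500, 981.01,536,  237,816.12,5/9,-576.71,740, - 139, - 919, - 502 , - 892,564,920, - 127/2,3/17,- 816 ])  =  [  -  919,-892,  -  816, - 627, - 576.71, - 502, - 139, - 127/2, - 36,  3/17,  5/9,237 , 500, 536, 564,740,816.12,  920, 981.01 ]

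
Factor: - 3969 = -3^4*7^2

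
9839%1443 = 1181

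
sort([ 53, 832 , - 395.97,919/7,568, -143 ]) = [ - 395.97, - 143,  53, 919/7,568,832 ]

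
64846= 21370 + 43476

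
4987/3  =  1662 + 1/3 = 1662.33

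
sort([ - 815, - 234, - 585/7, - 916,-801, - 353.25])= [ - 916, - 815, - 801, - 353.25, - 234, - 585/7 ]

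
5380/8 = 672 + 1/2=672.50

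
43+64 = 107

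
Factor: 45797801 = 7^2*79^1 * 11831^1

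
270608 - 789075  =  - 518467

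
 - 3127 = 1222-4349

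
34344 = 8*4293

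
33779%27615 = 6164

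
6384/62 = 3192/31= 102.97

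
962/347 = 2 + 268/347 = 2.77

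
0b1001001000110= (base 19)ci4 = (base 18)E7G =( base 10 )4678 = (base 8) 11106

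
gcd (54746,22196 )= 62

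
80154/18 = 4453=4453.00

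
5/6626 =5/6626 = 0.00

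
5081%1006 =51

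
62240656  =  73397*848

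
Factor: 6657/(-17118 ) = -7/18 = - 2^( - 1)*3^(-2)*7^1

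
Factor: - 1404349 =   -  293^1*4793^1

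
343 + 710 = 1053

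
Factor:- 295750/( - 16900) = 35/2=2^( - 1) * 5^1 * 7^1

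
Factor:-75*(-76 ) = 5700 = 2^2*3^1*5^2*19^1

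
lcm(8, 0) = 0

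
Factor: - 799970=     -  2^1*5^1*79997^1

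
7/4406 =7/4406 =0.00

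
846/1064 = 423/532= 0.80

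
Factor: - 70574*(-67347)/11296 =2^( - 4) *3^2*7^2 * 71^2*353^( - 1 )  *  1069^1 = 2376473589/5648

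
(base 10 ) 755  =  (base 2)1011110011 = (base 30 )p5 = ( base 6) 3255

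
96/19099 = 96/19099  =  0.01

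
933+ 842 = 1775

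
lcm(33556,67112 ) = 67112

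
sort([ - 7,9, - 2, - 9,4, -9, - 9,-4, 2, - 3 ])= [  -  9 ,  -  9 , - 9,-7,-4, - 3, -2,2,4, 9 ]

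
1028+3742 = 4770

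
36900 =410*90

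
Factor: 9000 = 2^3*3^2*5^3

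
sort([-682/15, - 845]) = [-845, - 682/15]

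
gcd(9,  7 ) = 1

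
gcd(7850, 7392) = 2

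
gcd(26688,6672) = 6672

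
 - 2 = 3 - 5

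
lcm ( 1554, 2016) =74592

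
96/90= 16/15  =  1.07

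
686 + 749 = 1435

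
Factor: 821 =821^1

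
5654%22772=5654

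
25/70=5/14 = 0.36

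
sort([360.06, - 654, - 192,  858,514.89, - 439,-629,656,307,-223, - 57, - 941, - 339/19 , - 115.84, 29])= [- 941, - 654,  -  629, - 439,  -  223 ,-192, - 115.84 , - 57, - 339/19,29, 307,  360.06, 514.89,656,858]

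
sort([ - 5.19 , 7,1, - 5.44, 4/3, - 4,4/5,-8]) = [-8 , - 5.44, - 5.19,-4 , 4/5 , 1, 4/3, 7] 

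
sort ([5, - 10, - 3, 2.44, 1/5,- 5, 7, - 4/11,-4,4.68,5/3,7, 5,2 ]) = [-10 , - 5,  -  4 ,-3,-4/11,1/5, 5/3 , 2, 2.44, 4.68,  5, 5, 7,7]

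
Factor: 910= 2^1*5^1*7^1*13^1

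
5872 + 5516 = 11388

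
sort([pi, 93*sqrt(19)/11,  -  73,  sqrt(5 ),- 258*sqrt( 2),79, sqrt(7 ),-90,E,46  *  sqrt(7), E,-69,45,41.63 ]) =[ - 258*sqrt( 2 ),-90,- 73, - 69, sqrt( 5), sqrt(7) , E, E, pi,93*sqrt (19)/11  ,  41.63, 45, 79, 46*sqrt(7) ] 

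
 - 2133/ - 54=39 + 1/2=39.50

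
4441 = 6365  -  1924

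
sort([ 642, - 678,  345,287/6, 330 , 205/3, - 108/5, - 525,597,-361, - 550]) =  [ - 678  , - 550 , - 525, - 361, - 108/5,287/6,  205/3 , 330 , 345, 597,642 ] 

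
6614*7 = 46298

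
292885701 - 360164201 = -67278500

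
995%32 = 3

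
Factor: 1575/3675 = 3/7 = 3^1*7^( - 1 )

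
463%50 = 13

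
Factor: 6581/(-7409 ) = - 31^( - 1 )*239^( - 1 )*6581^1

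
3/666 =1/222 = 0.00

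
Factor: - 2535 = -3^1  *  5^1*13^2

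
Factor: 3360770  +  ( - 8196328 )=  - 2^1*7^1*13^1*163^2 = - 4835558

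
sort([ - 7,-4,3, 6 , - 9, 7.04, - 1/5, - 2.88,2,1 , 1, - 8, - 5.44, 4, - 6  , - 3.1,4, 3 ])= [  -  9, - 8 , - 7, - 6, - 5.44, - 4, - 3.1, - 2.88, - 1/5,1,1,2,3,3 , 4,4 , 6, 7.04] 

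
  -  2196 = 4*( - 549)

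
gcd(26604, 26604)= 26604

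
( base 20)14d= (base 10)493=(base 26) ip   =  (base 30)gd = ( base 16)1ED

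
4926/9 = 1642/3 = 547.33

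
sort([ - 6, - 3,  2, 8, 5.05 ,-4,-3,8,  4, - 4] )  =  [- 6,- 4, - 4, - 3,  -  3, 2 , 4,5.05,8,8]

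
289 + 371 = 660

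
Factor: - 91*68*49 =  - 303212 = - 2^2*7^3*13^1*17^1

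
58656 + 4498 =63154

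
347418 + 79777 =427195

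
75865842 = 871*87102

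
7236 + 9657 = 16893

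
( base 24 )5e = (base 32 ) 46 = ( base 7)251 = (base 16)86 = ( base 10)134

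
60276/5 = 60276/5 = 12055.20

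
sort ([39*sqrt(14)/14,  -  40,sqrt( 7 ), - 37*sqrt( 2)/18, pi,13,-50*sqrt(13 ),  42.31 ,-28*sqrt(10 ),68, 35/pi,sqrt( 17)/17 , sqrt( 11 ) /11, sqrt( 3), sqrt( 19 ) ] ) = [ - 50*sqrt(13), - 28*sqrt ( 10), - 40,- 37*sqrt(2 ) /18,  sqrt( 17) /17,sqrt ( 11 ) /11,  sqrt(3) , sqrt( 7 ), pi, sqrt ( 19),39*sqrt(14 )/14,35/pi,  13,42.31,68]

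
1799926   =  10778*167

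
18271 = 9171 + 9100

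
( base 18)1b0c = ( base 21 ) 1070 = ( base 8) 22300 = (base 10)9408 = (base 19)1713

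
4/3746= 2/1873 = 0.00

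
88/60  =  22/15 = 1.47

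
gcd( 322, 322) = 322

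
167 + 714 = 881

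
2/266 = 1/133  =  0.01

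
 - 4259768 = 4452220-8711988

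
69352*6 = 416112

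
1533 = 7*219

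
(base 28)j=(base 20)J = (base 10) 19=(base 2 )10011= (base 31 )j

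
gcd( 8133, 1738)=1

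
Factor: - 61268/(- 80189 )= 2^2 * 17^1*89^( - 1) = 68/89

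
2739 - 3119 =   -  380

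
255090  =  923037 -667947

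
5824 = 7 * 832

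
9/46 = 9/46 =0.20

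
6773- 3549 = 3224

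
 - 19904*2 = -39808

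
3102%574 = 232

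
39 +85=124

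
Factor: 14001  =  3^1*13^1*359^1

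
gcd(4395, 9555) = 15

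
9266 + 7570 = 16836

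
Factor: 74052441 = 3^3*73^1*37571^1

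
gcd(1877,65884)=1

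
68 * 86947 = 5912396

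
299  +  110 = 409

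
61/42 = 61/42= 1.45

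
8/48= 1/6 = 0.17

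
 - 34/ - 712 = 17/356 = 0.05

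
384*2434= 934656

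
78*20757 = 1619046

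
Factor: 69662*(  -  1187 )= - 2^1*61^1*571^1*1187^1 =-82688794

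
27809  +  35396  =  63205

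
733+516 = 1249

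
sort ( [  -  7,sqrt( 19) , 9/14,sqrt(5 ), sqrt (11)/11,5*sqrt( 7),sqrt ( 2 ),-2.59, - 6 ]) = [ - 7, - 6, - 2.59,sqrt( 11)/11, 9/14,sqrt ( 2),sqrt(5), sqrt( 19 ),5*sqrt(7) ]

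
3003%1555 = 1448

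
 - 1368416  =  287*( - 4768)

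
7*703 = 4921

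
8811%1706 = 281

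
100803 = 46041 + 54762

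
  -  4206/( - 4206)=1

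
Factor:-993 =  - 3^1  *331^1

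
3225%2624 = 601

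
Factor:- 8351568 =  - 2^4*3^2*59^1*983^1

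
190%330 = 190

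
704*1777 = 1251008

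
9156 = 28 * 327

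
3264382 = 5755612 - 2491230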